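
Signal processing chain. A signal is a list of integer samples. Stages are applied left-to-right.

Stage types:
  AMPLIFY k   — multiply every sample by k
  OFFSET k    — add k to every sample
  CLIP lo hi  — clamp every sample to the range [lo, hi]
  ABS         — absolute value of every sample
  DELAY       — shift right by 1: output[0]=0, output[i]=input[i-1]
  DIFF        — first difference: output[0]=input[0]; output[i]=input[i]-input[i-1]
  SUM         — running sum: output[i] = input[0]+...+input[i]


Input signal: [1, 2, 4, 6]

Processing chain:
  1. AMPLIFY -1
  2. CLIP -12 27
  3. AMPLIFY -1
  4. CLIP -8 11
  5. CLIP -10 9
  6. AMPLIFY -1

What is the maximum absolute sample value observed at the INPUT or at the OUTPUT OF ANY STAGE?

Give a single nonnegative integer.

Input: [1, 2, 4, 6] (max |s|=6)
Stage 1 (AMPLIFY -1): 1*-1=-1, 2*-1=-2, 4*-1=-4, 6*-1=-6 -> [-1, -2, -4, -6] (max |s|=6)
Stage 2 (CLIP -12 27): clip(-1,-12,27)=-1, clip(-2,-12,27)=-2, clip(-4,-12,27)=-4, clip(-6,-12,27)=-6 -> [-1, -2, -4, -6] (max |s|=6)
Stage 3 (AMPLIFY -1): -1*-1=1, -2*-1=2, -4*-1=4, -6*-1=6 -> [1, 2, 4, 6] (max |s|=6)
Stage 4 (CLIP -8 11): clip(1,-8,11)=1, clip(2,-8,11)=2, clip(4,-8,11)=4, clip(6,-8,11)=6 -> [1, 2, 4, 6] (max |s|=6)
Stage 5 (CLIP -10 9): clip(1,-10,9)=1, clip(2,-10,9)=2, clip(4,-10,9)=4, clip(6,-10,9)=6 -> [1, 2, 4, 6] (max |s|=6)
Stage 6 (AMPLIFY -1): 1*-1=-1, 2*-1=-2, 4*-1=-4, 6*-1=-6 -> [-1, -2, -4, -6] (max |s|=6)
Overall max amplitude: 6

Answer: 6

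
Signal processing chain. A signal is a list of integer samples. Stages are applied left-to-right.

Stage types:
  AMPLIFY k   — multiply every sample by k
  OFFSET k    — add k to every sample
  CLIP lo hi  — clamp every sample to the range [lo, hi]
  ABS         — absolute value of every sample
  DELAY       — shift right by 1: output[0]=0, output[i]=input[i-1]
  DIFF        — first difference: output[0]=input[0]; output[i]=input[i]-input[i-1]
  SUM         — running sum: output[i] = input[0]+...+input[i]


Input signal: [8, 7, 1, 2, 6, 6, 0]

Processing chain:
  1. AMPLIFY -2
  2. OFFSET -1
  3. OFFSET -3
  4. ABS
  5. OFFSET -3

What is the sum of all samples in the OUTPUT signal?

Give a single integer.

Input: [8, 7, 1, 2, 6, 6, 0]
Stage 1 (AMPLIFY -2): 8*-2=-16, 7*-2=-14, 1*-2=-2, 2*-2=-4, 6*-2=-12, 6*-2=-12, 0*-2=0 -> [-16, -14, -2, -4, -12, -12, 0]
Stage 2 (OFFSET -1): -16+-1=-17, -14+-1=-15, -2+-1=-3, -4+-1=-5, -12+-1=-13, -12+-1=-13, 0+-1=-1 -> [-17, -15, -3, -5, -13, -13, -1]
Stage 3 (OFFSET -3): -17+-3=-20, -15+-3=-18, -3+-3=-6, -5+-3=-8, -13+-3=-16, -13+-3=-16, -1+-3=-4 -> [-20, -18, -6, -8, -16, -16, -4]
Stage 4 (ABS): |-20|=20, |-18|=18, |-6|=6, |-8|=8, |-16|=16, |-16|=16, |-4|=4 -> [20, 18, 6, 8, 16, 16, 4]
Stage 5 (OFFSET -3): 20+-3=17, 18+-3=15, 6+-3=3, 8+-3=5, 16+-3=13, 16+-3=13, 4+-3=1 -> [17, 15, 3, 5, 13, 13, 1]
Output sum: 67

Answer: 67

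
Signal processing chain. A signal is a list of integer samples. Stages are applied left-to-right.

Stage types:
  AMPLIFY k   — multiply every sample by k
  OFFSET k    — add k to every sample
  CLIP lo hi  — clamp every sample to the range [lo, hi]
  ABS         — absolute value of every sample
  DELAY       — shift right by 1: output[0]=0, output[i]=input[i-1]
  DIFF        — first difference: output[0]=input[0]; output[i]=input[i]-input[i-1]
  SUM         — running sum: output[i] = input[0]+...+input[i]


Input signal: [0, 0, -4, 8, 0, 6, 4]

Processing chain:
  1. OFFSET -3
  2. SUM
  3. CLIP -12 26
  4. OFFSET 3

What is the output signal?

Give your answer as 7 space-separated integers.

Input: [0, 0, -4, 8, 0, 6, 4]
Stage 1 (OFFSET -3): 0+-3=-3, 0+-3=-3, -4+-3=-7, 8+-3=5, 0+-3=-3, 6+-3=3, 4+-3=1 -> [-3, -3, -7, 5, -3, 3, 1]
Stage 2 (SUM): sum[0..0]=-3, sum[0..1]=-6, sum[0..2]=-13, sum[0..3]=-8, sum[0..4]=-11, sum[0..5]=-8, sum[0..6]=-7 -> [-3, -6, -13, -8, -11, -8, -7]
Stage 3 (CLIP -12 26): clip(-3,-12,26)=-3, clip(-6,-12,26)=-6, clip(-13,-12,26)=-12, clip(-8,-12,26)=-8, clip(-11,-12,26)=-11, clip(-8,-12,26)=-8, clip(-7,-12,26)=-7 -> [-3, -6, -12, -8, -11, -8, -7]
Stage 4 (OFFSET 3): -3+3=0, -6+3=-3, -12+3=-9, -8+3=-5, -11+3=-8, -8+3=-5, -7+3=-4 -> [0, -3, -9, -5, -8, -5, -4]

Answer: 0 -3 -9 -5 -8 -5 -4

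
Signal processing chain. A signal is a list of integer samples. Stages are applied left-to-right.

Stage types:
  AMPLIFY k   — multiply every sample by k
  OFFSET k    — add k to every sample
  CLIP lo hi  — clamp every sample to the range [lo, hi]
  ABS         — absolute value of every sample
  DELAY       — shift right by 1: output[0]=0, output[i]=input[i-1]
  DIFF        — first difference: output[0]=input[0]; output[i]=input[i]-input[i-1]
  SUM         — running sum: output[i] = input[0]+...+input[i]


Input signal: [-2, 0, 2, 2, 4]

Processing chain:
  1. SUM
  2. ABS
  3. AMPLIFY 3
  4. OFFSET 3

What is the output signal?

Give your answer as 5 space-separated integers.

Input: [-2, 0, 2, 2, 4]
Stage 1 (SUM): sum[0..0]=-2, sum[0..1]=-2, sum[0..2]=0, sum[0..3]=2, sum[0..4]=6 -> [-2, -2, 0, 2, 6]
Stage 2 (ABS): |-2|=2, |-2|=2, |0|=0, |2|=2, |6|=6 -> [2, 2, 0, 2, 6]
Stage 3 (AMPLIFY 3): 2*3=6, 2*3=6, 0*3=0, 2*3=6, 6*3=18 -> [6, 6, 0, 6, 18]
Stage 4 (OFFSET 3): 6+3=9, 6+3=9, 0+3=3, 6+3=9, 18+3=21 -> [9, 9, 3, 9, 21]

Answer: 9 9 3 9 21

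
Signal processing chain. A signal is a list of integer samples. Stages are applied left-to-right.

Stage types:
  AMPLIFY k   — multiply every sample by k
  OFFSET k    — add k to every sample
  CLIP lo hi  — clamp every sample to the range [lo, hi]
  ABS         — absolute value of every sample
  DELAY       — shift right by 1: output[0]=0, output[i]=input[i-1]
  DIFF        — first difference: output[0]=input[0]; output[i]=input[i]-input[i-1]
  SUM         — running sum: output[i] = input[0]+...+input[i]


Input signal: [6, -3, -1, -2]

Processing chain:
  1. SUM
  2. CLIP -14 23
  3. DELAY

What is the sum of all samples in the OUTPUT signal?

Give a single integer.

Input: [6, -3, -1, -2]
Stage 1 (SUM): sum[0..0]=6, sum[0..1]=3, sum[0..2]=2, sum[0..3]=0 -> [6, 3, 2, 0]
Stage 2 (CLIP -14 23): clip(6,-14,23)=6, clip(3,-14,23)=3, clip(2,-14,23)=2, clip(0,-14,23)=0 -> [6, 3, 2, 0]
Stage 3 (DELAY): [0, 6, 3, 2] = [0, 6, 3, 2] -> [0, 6, 3, 2]
Output sum: 11

Answer: 11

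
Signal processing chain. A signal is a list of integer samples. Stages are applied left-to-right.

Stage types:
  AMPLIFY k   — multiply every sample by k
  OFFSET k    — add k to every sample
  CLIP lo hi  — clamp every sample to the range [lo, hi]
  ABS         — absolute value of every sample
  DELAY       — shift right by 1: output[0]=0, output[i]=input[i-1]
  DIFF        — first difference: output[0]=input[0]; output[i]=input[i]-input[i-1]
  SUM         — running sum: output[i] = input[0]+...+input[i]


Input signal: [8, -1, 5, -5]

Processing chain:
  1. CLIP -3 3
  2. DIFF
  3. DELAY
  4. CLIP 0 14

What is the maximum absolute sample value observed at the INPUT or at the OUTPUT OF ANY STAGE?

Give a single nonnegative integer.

Answer: 8

Derivation:
Input: [8, -1, 5, -5] (max |s|=8)
Stage 1 (CLIP -3 3): clip(8,-3,3)=3, clip(-1,-3,3)=-1, clip(5,-3,3)=3, clip(-5,-3,3)=-3 -> [3, -1, 3, -3] (max |s|=3)
Stage 2 (DIFF): s[0]=3, -1-3=-4, 3--1=4, -3-3=-6 -> [3, -4, 4, -6] (max |s|=6)
Stage 3 (DELAY): [0, 3, -4, 4] = [0, 3, -4, 4] -> [0, 3, -4, 4] (max |s|=4)
Stage 4 (CLIP 0 14): clip(0,0,14)=0, clip(3,0,14)=3, clip(-4,0,14)=0, clip(4,0,14)=4 -> [0, 3, 0, 4] (max |s|=4)
Overall max amplitude: 8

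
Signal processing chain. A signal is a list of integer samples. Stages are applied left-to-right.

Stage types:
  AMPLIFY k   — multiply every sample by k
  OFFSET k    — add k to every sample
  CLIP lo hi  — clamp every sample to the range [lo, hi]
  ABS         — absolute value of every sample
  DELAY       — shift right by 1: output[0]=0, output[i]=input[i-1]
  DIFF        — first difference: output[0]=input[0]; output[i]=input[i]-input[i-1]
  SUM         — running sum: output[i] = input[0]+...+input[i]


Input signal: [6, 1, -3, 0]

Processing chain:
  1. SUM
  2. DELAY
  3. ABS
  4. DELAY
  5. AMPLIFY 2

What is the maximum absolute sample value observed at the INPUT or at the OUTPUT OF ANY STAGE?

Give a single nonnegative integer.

Answer: 14

Derivation:
Input: [6, 1, -3, 0] (max |s|=6)
Stage 1 (SUM): sum[0..0]=6, sum[0..1]=7, sum[0..2]=4, sum[0..3]=4 -> [6, 7, 4, 4] (max |s|=7)
Stage 2 (DELAY): [0, 6, 7, 4] = [0, 6, 7, 4] -> [0, 6, 7, 4] (max |s|=7)
Stage 3 (ABS): |0|=0, |6|=6, |7|=7, |4|=4 -> [0, 6, 7, 4] (max |s|=7)
Stage 4 (DELAY): [0, 0, 6, 7] = [0, 0, 6, 7] -> [0, 0, 6, 7] (max |s|=7)
Stage 5 (AMPLIFY 2): 0*2=0, 0*2=0, 6*2=12, 7*2=14 -> [0, 0, 12, 14] (max |s|=14)
Overall max amplitude: 14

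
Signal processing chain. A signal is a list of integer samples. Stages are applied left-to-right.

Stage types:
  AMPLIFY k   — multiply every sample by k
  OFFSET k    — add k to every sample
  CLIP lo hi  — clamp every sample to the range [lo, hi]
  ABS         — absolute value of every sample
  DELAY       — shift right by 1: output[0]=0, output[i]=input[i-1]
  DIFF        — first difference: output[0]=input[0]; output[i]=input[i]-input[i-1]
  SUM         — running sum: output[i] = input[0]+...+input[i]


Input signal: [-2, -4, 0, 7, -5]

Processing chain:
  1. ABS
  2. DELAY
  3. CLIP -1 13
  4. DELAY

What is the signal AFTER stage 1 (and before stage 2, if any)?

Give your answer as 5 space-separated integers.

Input: [-2, -4, 0, 7, -5]
Stage 1 (ABS): |-2|=2, |-4|=4, |0|=0, |7|=7, |-5|=5 -> [2, 4, 0, 7, 5]

Answer: 2 4 0 7 5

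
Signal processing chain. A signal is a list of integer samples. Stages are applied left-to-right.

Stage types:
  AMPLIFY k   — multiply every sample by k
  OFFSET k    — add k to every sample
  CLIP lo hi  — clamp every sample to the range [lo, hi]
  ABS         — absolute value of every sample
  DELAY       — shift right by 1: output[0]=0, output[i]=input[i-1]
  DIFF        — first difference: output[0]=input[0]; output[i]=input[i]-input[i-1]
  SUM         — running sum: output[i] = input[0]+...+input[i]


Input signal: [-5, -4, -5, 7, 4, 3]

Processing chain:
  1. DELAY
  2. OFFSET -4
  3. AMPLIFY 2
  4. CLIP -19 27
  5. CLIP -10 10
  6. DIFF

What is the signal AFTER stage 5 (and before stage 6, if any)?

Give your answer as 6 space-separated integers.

Input: [-5, -4, -5, 7, 4, 3]
Stage 1 (DELAY): [0, -5, -4, -5, 7, 4] = [0, -5, -4, -5, 7, 4] -> [0, -5, -4, -5, 7, 4]
Stage 2 (OFFSET -4): 0+-4=-4, -5+-4=-9, -4+-4=-8, -5+-4=-9, 7+-4=3, 4+-4=0 -> [-4, -9, -8, -9, 3, 0]
Stage 3 (AMPLIFY 2): -4*2=-8, -9*2=-18, -8*2=-16, -9*2=-18, 3*2=6, 0*2=0 -> [-8, -18, -16, -18, 6, 0]
Stage 4 (CLIP -19 27): clip(-8,-19,27)=-8, clip(-18,-19,27)=-18, clip(-16,-19,27)=-16, clip(-18,-19,27)=-18, clip(6,-19,27)=6, clip(0,-19,27)=0 -> [-8, -18, -16, -18, 6, 0]
Stage 5 (CLIP -10 10): clip(-8,-10,10)=-8, clip(-18,-10,10)=-10, clip(-16,-10,10)=-10, clip(-18,-10,10)=-10, clip(6,-10,10)=6, clip(0,-10,10)=0 -> [-8, -10, -10, -10, 6, 0]

Answer: -8 -10 -10 -10 6 0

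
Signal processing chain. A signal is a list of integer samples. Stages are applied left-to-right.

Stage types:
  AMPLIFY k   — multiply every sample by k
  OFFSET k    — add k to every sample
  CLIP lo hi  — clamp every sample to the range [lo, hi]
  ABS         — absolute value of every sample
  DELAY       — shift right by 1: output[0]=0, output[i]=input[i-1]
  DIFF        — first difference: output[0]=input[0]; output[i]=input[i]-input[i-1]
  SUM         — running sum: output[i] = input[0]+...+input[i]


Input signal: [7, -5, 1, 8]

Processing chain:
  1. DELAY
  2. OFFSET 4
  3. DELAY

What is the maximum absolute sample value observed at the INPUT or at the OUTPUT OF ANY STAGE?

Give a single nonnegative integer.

Input: [7, -5, 1, 8] (max |s|=8)
Stage 1 (DELAY): [0, 7, -5, 1] = [0, 7, -5, 1] -> [0, 7, -5, 1] (max |s|=7)
Stage 2 (OFFSET 4): 0+4=4, 7+4=11, -5+4=-1, 1+4=5 -> [4, 11, -1, 5] (max |s|=11)
Stage 3 (DELAY): [0, 4, 11, -1] = [0, 4, 11, -1] -> [0, 4, 11, -1] (max |s|=11)
Overall max amplitude: 11

Answer: 11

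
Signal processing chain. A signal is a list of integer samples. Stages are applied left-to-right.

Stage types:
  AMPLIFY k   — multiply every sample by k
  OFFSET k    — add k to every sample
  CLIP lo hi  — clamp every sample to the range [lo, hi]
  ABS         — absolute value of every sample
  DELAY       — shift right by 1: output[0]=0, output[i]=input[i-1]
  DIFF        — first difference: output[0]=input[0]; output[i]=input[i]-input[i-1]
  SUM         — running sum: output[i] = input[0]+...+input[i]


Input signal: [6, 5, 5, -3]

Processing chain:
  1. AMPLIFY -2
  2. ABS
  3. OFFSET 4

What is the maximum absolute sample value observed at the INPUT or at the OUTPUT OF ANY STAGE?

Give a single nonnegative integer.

Input: [6, 5, 5, -3] (max |s|=6)
Stage 1 (AMPLIFY -2): 6*-2=-12, 5*-2=-10, 5*-2=-10, -3*-2=6 -> [-12, -10, -10, 6] (max |s|=12)
Stage 2 (ABS): |-12|=12, |-10|=10, |-10|=10, |6|=6 -> [12, 10, 10, 6] (max |s|=12)
Stage 3 (OFFSET 4): 12+4=16, 10+4=14, 10+4=14, 6+4=10 -> [16, 14, 14, 10] (max |s|=16)
Overall max amplitude: 16

Answer: 16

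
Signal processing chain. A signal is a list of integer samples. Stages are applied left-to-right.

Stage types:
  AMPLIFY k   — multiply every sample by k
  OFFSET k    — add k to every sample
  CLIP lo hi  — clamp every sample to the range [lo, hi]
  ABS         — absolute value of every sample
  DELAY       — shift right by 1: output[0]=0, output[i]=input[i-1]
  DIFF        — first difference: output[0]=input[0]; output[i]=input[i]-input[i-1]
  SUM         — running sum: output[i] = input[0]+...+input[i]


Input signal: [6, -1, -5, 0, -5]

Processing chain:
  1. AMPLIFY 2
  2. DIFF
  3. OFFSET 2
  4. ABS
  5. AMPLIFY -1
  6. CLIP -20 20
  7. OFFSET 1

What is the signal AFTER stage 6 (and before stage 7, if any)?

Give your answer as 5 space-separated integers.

Answer: -14 -12 -6 -12 -8

Derivation:
Input: [6, -1, -5, 0, -5]
Stage 1 (AMPLIFY 2): 6*2=12, -1*2=-2, -5*2=-10, 0*2=0, -5*2=-10 -> [12, -2, -10, 0, -10]
Stage 2 (DIFF): s[0]=12, -2-12=-14, -10--2=-8, 0--10=10, -10-0=-10 -> [12, -14, -8, 10, -10]
Stage 3 (OFFSET 2): 12+2=14, -14+2=-12, -8+2=-6, 10+2=12, -10+2=-8 -> [14, -12, -6, 12, -8]
Stage 4 (ABS): |14|=14, |-12|=12, |-6|=6, |12|=12, |-8|=8 -> [14, 12, 6, 12, 8]
Stage 5 (AMPLIFY -1): 14*-1=-14, 12*-1=-12, 6*-1=-6, 12*-1=-12, 8*-1=-8 -> [-14, -12, -6, -12, -8]
Stage 6 (CLIP -20 20): clip(-14,-20,20)=-14, clip(-12,-20,20)=-12, clip(-6,-20,20)=-6, clip(-12,-20,20)=-12, clip(-8,-20,20)=-8 -> [-14, -12, -6, -12, -8]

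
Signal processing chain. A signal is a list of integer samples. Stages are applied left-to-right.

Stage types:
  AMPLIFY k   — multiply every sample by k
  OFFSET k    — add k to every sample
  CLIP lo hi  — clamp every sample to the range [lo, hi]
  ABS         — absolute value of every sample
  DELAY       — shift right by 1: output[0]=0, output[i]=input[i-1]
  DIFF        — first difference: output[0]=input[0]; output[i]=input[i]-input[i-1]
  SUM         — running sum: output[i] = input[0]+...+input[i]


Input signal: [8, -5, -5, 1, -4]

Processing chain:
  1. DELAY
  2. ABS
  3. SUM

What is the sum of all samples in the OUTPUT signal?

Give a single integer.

Answer: 58

Derivation:
Input: [8, -5, -5, 1, -4]
Stage 1 (DELAY): [0, 8, -5, -5, 1] = [0, 8, -5, -5, 1] -> [0, 8, -5, -5, 1]
Stage 2 (ABS): |0|=0, |8|=8, |-5|=5, |-5|=5, |1|=1 -> [0, 8, 5, 5, 1]
Stage 3 (SUM): sum[0..0]=0, sum[0..1]=8, sum[0..2]=13, sum[0..3]=18, sum[0..4]=19 -> [0, 8, 13, 18, 19]
Output sum: 58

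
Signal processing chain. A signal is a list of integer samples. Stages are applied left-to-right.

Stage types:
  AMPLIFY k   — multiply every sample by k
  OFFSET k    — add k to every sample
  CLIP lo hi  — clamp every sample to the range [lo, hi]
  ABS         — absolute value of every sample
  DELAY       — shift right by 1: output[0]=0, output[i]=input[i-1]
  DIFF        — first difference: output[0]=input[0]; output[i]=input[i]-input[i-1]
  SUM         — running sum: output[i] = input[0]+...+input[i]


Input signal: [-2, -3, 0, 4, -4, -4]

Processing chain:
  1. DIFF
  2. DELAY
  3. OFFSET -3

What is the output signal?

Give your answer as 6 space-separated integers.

Answer: -3 -5 -4 0 1 -11

Derivation:
Input: [-2, -3, 0, 4, -4, -4]
Stage 1 (DIFF): s[0]=-2, -3--2=-1, 0--3=3, 4-0=4, -4-4=-8, -4--4=0 -> [-2, -1, 3, 4, -8, 0]
Stage 2 (DELAY): [0, -2, -1, 3, 4, -8] = [0, -2, -1, 3, 4, -8] -> [0, -2, -1, 3, 4, -8]
Stage 3 (OFFSET -3): 0+-3=-3, -2+-3=-5, -1+-3=-4, 3+-3=0, 4+-3=1, -8+-3=-11 -> [-3, -5, -4, 0, 1, -11]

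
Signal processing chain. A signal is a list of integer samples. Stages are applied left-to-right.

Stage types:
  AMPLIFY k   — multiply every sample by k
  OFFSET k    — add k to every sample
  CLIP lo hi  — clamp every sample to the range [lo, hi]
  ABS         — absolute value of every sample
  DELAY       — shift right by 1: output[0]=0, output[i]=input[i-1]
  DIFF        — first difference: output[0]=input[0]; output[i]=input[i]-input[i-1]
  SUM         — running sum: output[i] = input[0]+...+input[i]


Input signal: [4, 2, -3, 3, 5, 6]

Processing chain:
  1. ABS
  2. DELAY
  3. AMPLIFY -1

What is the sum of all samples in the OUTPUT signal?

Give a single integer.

Answer: -17

Derivation:
Input: [4, 2, -3, 3, 5, 6]
Stage 1 (ABS): |4|=4, |2|=2, |-3|=3, |3|=3, |5|=5, |6|=6 -> [4, 2, 3, 3, 5, 6]
Stage 2 (DELAY): [0, 4, 2, 3, 3, 5] = [0, 4, 2, 3, 3, 5] -> [0, 4, 2, 3, 3, 5]
Stage 3 (AMPLIFY -1): 0*-1=0, 4*-1=-4, 2*-1=-2, 3*-1=-3, 3*-1=-3, 5*-1=-5 -> [0, -4, -2, -3, -3, -5]
Output sum: -17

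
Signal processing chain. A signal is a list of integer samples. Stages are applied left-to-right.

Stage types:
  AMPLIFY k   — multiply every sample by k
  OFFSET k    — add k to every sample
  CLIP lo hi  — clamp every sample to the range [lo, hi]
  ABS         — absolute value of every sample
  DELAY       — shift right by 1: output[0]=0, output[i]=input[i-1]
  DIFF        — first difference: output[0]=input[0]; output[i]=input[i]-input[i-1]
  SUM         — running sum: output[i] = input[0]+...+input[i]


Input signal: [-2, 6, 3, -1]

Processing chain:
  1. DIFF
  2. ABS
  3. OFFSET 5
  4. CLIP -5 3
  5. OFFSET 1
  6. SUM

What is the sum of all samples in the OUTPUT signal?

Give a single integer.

Answer: 40

Derivation:
Input: [-2, 6, 3, -1]
Stage 1 (DIFF): s[0]=-2, 6--2=8, 3-6=-3, -1-3=-4 -> [-2, 8, -3, -4]
Stage 2 (ABS): |-2|=2, |8|=8, |-3|=3, |-4|=4 -> [2, 8, 3, 4]
Stage 3 (OFFSET 5): 2+5=7, 8+5=13, 3+5=8, 4+5=9 -> [7, 13, 8, 9]
Stage 4 (CLIP -5 3): clip(7,-5,3)=3, clip(13,-5,3)=3, clip(8,-5,3)=3, clip(9,-5,3)=3 -> [3, 3, 3, 3]
Stage 5 (OFFSET 1): 3+1=4, 3+1=4, 3+1=4, 3+1=4 -> [4, 4, 4, 4]
Stage 6 (SUM): sum[0..0]=4, sum[0..1]=8, sum[0..2]=12, sum[0..3]=16 -> [4, 8, 12, 16]
Output sum: 40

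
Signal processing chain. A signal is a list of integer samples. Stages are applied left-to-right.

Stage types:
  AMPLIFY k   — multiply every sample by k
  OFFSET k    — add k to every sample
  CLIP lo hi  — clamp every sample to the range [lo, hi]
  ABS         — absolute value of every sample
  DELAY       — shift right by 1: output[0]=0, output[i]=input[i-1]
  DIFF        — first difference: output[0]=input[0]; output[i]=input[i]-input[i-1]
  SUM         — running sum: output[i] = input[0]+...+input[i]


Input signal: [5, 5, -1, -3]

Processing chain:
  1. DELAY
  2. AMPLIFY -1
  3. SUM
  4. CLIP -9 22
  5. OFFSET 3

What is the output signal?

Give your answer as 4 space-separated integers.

Input: [5, 5, -1, -3]
Stage 1 (DELAY): [0, 5, 5, -1] = [0, 5, 5, -1] -> [0, 5, 5, -1]
Stage 2 (AMPLIFY -1): 0*-1=0, 5*-1=-5, 5*-1=-5, -1*-1=1 -> [0, -5, -5, 1]
Stage 3 (SUM): sum[0..0]=0, sum[0..1]=-5, sum[0..2]=-10, sum[0..3]=-9 -> [0, -5, -10, -9]
Stage 4 (CLIP -9 22): clip(0,-9,22)=0, clip(-5,-9,22)=-5, clip(-10,-9,22)=-9, clip(-9,-9,22)=-9 -> [0, -5, -9, -9]
Stage 5 (OFFSET 3): 0+3=3, -5+3=-2, -9+3=-6, -9+3=-6 -> [3, -2, -6, -6]

Answer: 3 -2 -6 -6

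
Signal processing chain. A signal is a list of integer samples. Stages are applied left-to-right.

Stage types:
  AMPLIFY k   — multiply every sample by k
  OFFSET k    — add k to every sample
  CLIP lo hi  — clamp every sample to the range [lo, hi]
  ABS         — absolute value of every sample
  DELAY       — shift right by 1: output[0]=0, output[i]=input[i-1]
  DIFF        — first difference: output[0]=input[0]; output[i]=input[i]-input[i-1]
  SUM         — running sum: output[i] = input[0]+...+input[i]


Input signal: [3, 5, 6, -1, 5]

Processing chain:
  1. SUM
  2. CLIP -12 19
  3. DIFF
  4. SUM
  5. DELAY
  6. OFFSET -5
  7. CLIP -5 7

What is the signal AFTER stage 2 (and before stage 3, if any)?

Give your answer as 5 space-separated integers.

Input: [3, 5, 6, -1, 5]
Stage 1 (SUM): sum[0..0]=3, sum[0..1]=8, sum[0..2]=14, sum[0..3]=13, sum[0..4]=18 -> [3, 8, 14, 13, 18]
Stage 2 (CLIP -12 19): clip(3,-12,19)=3, clip(8,-12,19)=8, clip(14,-12,19)=14, clip(13,-12,19)=13, clip(18,-12,19)=18 -> [3, 8, 14, 13, 18]

Answer: 3 8 14 13 18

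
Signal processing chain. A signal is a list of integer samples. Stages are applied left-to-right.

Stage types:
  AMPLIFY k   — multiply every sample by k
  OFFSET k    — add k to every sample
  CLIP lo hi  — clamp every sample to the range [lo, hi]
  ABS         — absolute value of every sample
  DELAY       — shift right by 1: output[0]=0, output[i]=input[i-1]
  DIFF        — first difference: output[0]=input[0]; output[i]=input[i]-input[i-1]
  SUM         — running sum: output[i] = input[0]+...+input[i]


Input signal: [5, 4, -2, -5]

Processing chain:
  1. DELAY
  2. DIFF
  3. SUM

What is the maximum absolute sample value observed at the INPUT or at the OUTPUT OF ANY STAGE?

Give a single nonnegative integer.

Input: [5, 4, -2, -5] (max |s|=5)
Stage 1 (DELAY): [0, 5, 4, -2] = [0, 5, 4, -2] -> [0, 5, 4, -2] (max |s|=5)
Stage 2 (DIFF): s[0]=0, 5-0=5, 4-5=-1, -2-4=-6 -> [0, 5, -1, -6] (max |s|=6)
Stage 3 (SUM): sum[0..0]=0, sum[0..1]=5, sum[0..2]=4, sum[0..3]=-2 -> [0, 5, 4, -2] (max |s|=5)
Overall max amplitude: 6

Answer: 6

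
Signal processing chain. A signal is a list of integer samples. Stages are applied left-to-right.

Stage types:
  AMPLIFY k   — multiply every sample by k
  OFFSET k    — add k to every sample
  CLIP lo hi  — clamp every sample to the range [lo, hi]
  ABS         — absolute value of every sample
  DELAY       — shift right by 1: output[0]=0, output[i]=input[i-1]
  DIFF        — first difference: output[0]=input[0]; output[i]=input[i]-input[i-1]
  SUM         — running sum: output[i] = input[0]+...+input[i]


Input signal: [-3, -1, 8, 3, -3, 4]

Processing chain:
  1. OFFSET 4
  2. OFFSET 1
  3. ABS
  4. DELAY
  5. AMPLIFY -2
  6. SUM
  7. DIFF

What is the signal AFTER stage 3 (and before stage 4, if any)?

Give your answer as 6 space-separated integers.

Input: [-3, -1, 8, 3, -3, 4]
Stage 1 (OFFSET 4): -3+4=1, -1+4=3, 8+4=12, 3+4=7, -3+4=1, 4+4=8 -> [1, 3, 12, 7, 1, 8]
Stage 2 (OFFSET 1): 1+1=2, 3+1=4, 12+1=13, 7+1=8, 1+1=2, 8+1=9 -> [2, 4, 13, 8, 2, 9]
Stage 3 (ABS): |2|=2, |4|=4, |13|=13, |8|=8, |2|=2, |9|=9 -> [2, 4, 13, 8, 2, 9]

Answer: 2 4 13 8 2 9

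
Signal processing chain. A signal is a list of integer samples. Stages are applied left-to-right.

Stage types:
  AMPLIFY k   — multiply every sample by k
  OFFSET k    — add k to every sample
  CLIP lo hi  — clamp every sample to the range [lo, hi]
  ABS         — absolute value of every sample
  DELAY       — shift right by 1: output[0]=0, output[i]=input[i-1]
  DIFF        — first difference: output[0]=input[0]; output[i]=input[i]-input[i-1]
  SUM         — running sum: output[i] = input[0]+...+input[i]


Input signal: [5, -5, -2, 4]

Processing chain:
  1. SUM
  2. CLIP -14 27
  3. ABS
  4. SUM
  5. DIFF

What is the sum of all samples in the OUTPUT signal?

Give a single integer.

Answer: 9

Derivation:
Input: [5, -5, -2, 4]
Stage 1 (SUM): sum[0..0]=5, sum[0..1]=0, sum[0..2]=-2, sum[0..3]=2 -> [5, 0, -2, 2]
Stage 2 (CLIP -14 27): clip(5,-14,27)=5, clip(0,-14,27)=0, clip(-2,-14,27)=-2, clip(2,-14,27)=2 -> [5, 0, -2, 2]
Stage 3 (ABS): |5|=5, |0|=0, |-2|=2, |2|=2 -> [5, 0, 2, 2]
Stage 4 (SUM): sum[0..0]=5, sum[0..1]=5, sum[0..2]=7, sum[0..3]=9 -> [5, 5, 7, 9]
Stage 5 (DIFF): s[0]=5, 5-5=0, 7-5=2, 9-7=2 -> [5, 0, 2, 2]
Output sum: 9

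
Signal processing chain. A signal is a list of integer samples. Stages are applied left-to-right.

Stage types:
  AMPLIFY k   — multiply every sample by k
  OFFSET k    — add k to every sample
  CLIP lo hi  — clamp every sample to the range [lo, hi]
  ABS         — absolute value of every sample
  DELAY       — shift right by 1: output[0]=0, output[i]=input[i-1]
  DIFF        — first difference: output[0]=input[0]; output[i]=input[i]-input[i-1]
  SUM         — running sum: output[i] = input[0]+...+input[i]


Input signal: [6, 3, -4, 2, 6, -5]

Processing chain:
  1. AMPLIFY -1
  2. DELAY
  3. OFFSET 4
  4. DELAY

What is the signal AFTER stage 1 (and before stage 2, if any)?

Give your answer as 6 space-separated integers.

Input: [6, 3, -4, 2, 6, -5]
Stage 1 (AMPLIFY -1): 6*-1=-6, 3*-1=-3, -4*-1=4, 2*-1=-2, 6*-1=-6, -5*-1=5 -> [-6, -3, 4, -2, -6, 5]

Answer: -6 -3 4 -2 -6 5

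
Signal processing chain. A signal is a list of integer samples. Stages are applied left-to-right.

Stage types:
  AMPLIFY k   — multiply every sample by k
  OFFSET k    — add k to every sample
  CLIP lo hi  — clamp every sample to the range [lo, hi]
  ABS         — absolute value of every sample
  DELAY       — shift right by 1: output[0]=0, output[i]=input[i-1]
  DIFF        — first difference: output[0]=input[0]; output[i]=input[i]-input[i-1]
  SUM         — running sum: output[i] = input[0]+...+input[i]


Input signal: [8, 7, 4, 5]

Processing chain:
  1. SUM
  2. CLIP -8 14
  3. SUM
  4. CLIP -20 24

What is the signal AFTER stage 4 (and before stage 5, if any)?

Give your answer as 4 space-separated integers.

Input: [8, 7, 4, 5]
Stage 1 (SUM): sum[0..0]=8, sum[0..1]=15, sum[0..2]=19, sum[0..3]=24 -> [8, 15, 19, 24]
Stage 2 (CLIP -8 14): clip(8,-8,14)=8, clip(15,-8,14)=14, clip(19,-8,14)=14, clip(24,-8,14)=14 -> [8, 14, 14, 14]
Stage 3 (SUM): sum[0..0]=8, sum[0..1]=22, sum[0..2]=36, sum[0..3]=50 -> [8, 22, 36, 50]
Stage 4 (CLIP -20 24): clip(8,-20,24)=8, clip(22,-20,24)=22, clip(36,-20,24)=24, clip(50,-20,24)=24 -> [8, 22, 24, 24]

Answer: 8 22 24 24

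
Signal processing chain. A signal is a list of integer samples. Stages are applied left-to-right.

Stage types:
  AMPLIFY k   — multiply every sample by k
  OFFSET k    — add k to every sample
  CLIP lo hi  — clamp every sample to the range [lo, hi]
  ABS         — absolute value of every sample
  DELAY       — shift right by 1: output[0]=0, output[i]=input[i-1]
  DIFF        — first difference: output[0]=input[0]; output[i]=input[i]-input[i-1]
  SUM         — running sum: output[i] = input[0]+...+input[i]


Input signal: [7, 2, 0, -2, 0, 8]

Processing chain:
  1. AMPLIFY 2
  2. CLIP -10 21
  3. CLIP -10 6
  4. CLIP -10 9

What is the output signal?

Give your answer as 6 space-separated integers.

Input: [7, 2, 0, -2, 0, 8]
Stage 1 (AMPLIFY 2): 7*2=14, 2*2=4, 0*2=0, -2*2=-4, 0*2=0, 8*2=16 -> [14, 4, 0, -4, 0, 16]
Stage 2 (CLIP -10 21): clip(14,-10,21)=14, clip(4,-10,21)=4, clip(0,-10,21)=0, clip(-4,-10,21)=-4, clip(0,-10,21)=0, clip(16,-10,21)=16 -> [14, 4, 0, -4, 0, 16]
Stage 3 (CLIP -10 6): clip(14,-10,6)=6, clip(4,-10,6)=4, clip(0,-10,6)=0, clip(-4,-10,6)=-4, clip(0,-10,6)=0, clip(16,-10,6)=6 -> [6, 4, 0, -4, 0, 6]
Stage 4 (CLIP -10 9): clip(6,-10,9)=6, clip(4,-10,9)=4, clip(0,-10,9)=0, clip(-4,-10,9)=-4, clip(0,-10,9)=0, clip(6,-10,9)=6 -> [6, 4, 0, -4, 0, 6]

Answer: 6 4 0 -4 0 6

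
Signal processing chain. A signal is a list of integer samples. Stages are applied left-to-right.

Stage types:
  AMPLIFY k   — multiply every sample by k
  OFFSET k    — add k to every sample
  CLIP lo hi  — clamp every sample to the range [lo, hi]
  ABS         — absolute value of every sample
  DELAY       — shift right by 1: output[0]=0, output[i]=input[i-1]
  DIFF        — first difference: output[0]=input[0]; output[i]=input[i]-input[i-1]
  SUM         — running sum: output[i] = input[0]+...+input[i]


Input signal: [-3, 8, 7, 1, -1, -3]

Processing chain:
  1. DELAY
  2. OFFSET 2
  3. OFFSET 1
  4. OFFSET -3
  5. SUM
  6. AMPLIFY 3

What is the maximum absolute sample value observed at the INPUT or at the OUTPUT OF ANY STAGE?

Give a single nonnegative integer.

Input: [-3, 8, 7, 1, -1, -3] (max |s|=8)
Stage 1 (DELAY): [0, -3, 8, 7, 1, -1] = [0, -3, 8, 7, 1, -1] -> [0, -3, 8, 7, 1, -1] (max |s|=8)
Stage 2 (OFFSET 2): 0+2=2, -3+2=-1, 8+2=10, 7+2=9, 1+2=3, -1+2=1 -> [2, -1, 10, 9, 3, 1] (max |s|=10)
Stage 3 (OFFSET 1): 2+1=3, -1+1=0, 10+1=11, 9+1=10, 3+1=4, 1+1=2 -> [3, 0, 11, 10, 4, 2] (max |s|=11)
Stage 4 (OFFSET -3): 3+-3=0, 0+-3=-3, 11+-3=8, 10+-3=7, 4+-3=1, 2+-3=-1 -> [0, -3, 8, 7, 1, -1] (max |s|=8)
Stage 5 (SUM): sum[0..0]=0, sum[0..1]=-3, sum[0..2]=5, sum[0..3]=12, sum[0..4]=13, sum[0..5]=12 -> [0, -3, 5, 12, 13, 12] (max |s|=13)
Stage 6 (AMPLIFY 3): 0*3=0, -3*3=-9, 5*3=15, 12*3=36, 13*3=39, 12*3=36 -> [0, -9, 15, 36, 39, 36] (max |s|=39)
Overall max amplitude: 39

Answer: 39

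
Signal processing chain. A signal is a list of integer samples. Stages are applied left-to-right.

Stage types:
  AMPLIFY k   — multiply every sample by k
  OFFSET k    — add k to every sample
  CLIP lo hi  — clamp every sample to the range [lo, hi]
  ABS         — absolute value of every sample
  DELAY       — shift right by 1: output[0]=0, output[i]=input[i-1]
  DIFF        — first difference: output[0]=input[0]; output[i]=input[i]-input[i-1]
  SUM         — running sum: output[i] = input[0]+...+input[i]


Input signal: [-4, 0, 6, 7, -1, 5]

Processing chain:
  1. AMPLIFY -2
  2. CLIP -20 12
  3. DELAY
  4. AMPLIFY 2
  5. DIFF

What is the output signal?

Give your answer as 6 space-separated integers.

Answer: 0 16 -16 -24 -4 32

Derivation:
Input: [-4, 0, 6, 7, -1, 5]
Stage 1 (AMPLIFY -2): -4*-2=8, 0*-2=0, 6*-2=-12, 7*-2=-14, -1*-2=2, 5*-2=-10 -> [8, 0, -12, -14, 2, -10]
Stage 2 (CLIP -20 12): clip(8,-20,12)=8, clip(0,-20,12)=0, clip(-12,-20,12)=-12, clip(-14,-20,12)=-14, clip(2,-20,12)=2, clip(-10,-20,12)=-10 -> [8, 0, -12, -14, 2, -10]
Stage 3 (DELAY): [0, 8, 0, -12, -14, 2] = [0, 8, 0, -12, -14, 2] -> [0, 8, 0, -12, -14, 2]
Stage 4 (AMPLIFY 2): 0*2=0, 8*2=16, 0*2=0, -12*2=-24, -14*2=-28, 2*2=4 -> [0, 16, 0, -24, -28, 4]
Stage 5 (DIFF): s[0]=0, 16-0=16, 0-16=-16, -24-0=-24, -28--24=-4, 4--28=32 -> [0, 16, -16, -24, -4, 32]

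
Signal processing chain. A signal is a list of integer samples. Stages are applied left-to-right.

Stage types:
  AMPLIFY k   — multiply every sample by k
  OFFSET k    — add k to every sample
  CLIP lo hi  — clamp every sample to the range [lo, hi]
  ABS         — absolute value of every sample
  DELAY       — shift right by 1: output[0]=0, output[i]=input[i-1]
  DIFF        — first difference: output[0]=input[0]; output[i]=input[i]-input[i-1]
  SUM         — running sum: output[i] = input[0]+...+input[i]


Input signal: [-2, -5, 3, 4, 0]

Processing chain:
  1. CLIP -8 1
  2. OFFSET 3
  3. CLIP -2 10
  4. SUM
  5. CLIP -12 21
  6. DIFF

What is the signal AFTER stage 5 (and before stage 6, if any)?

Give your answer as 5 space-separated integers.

Input: [-2, -5, 3, 4, 0]
Stage 1 (CLIP -8 1): clip(-2,-8,1)=-2, clip(-5,-8,1)=-5, clip(3,-8,1)=1, clip(4,-8,1)=1, clip(0,-8,1)=0 -> [-2, -5, 1, 1, 0]
Stage 2 (OFFSET 3): -2+3=1, -5+3=-2, 1+3=4, 1+3=4, 0+3=3 -> [1, -2, 4, 4, 3]
Stage 3 (CLIP -2 10): clip(1,-2,10)=1, clip(-2,-2,10)=-2, clip(4,-2,10)=4, clip(4,-2,10)=4, clip(3,-2,10)=3 -> [1, -2, 4, 4, 3]
Stage 4 (SUM): sum[0..0]=1, sum[0..1]=-1, sum[0..2]=3, sum[0..3]=7, sum[0..4]=10 -> [1, -1, 3, 7, 10]
Stage 5 (CLIP -12 21): clip(1,-12,21)=1, clip(-1,-12,21)=-1, clip(3,-12,21)=3, clip(7,-12,21)=7, clip(10,-12,21)=10 -> [1, -1, 3, 7, 10]

Answer: 1 -1 3 7 10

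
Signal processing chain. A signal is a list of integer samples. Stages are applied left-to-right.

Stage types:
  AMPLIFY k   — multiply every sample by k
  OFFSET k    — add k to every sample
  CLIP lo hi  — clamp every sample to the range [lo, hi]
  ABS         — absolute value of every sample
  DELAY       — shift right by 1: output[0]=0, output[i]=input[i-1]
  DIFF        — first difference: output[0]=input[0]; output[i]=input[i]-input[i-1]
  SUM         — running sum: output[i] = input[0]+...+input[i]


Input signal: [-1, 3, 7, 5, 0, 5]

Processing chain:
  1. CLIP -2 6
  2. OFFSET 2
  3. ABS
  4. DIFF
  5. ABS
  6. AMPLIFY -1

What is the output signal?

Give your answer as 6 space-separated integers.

Input: [-1, 3, 7, 5, 0, 5]
Stage 1 (CLIP -2 6): clip(-1,-2,6)=-1, clip(3,-2,6)=3, clip(7,-2,6)=6, clip(5,-2,6)=5, clip(0,-2,6)=0, clip(5,-2,6)=5 -> [-1, 3, 6, 5, 0, 5]
Stage 2 (OFFSET 2): -1+2=1, 3+2=5, 6+2=8, 5+2=7, 0+2=2, 5+2=7 -> [1, 5, 8, 7, 2, 7]
Stage 3 (ABS): |1|=1, |5|=5, |8|=8, |7|=7, |2|=2, |7|=7 -> [1, 5, 8, 7, 2, 7]
Stage 4 (DIFF): s[0]=1, 5-1=4, 8-5=3, 7-8=-1, 2-7=-5, 7-2=5 -> [1, 4, 3, -1, -5, 5]
Stage 5 (ABS): |1|=1, |4|=4, |3|=3, |-1|=1, |-5|=5, |5|=5 -> [1, 4, 3, 1, 5, 5]
Stage 6 (AMPLIFY -1): 1*-1=-1, 4*-1=-4, 3*-1=-3, 1*-1=-1, 5*-1=-5, 5*-1=-5 -> [-1, -4, -3, -1, -5, -5]

Answer: -1 -4 -3 -1 -5 -5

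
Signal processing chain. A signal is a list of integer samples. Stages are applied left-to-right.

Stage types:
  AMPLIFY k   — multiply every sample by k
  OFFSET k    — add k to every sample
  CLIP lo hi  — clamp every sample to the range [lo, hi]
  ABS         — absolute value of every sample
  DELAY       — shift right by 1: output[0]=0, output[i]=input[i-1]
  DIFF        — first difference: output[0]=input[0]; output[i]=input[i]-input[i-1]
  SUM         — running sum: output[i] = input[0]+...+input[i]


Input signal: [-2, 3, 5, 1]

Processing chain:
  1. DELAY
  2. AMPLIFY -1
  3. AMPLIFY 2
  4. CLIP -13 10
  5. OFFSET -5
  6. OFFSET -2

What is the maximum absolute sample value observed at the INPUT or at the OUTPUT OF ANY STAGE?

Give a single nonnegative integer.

Answer: 17

Derivation:
Input: [-2, 3, 5, 1] (max |s|=5)
Stage 1 (DELAY): [0, -2, 3, 5] = [0, -2, 3, 5] -> [0, -2, 3, 5] (max |s|=5)
Stage 2 (AMPLIFY -1): 0*-1=0, -2*-1=2, 3*-1=-3, 5*-1=-5 -> [0, 2, -3, -5] (max |s|=5)
Stage 3 (AMPLIFY 2): 0*2=0, 2*2=4, -3*2=-6, -5*2=-10 -> [0, 4, -6, -10] (max |s|=10)
Stage 4 (CLIP -13 10): clip(0,-13,10)=0, clip(4,-13,10)=4, clip(-6,-13,10)=-6, clip(-10,-13,10)=-10 -> [0, 4, -6, -10] (max |s|=10)
Stage 5 (OFFSET -5): 0+-5=-5, 4+-5=-1, -6+-5=-11, -10+-5=-15 -> [-5, -1, -11, -15] (max |s|=15)
Stage 6 (OFFSET -2): -5+-2=-7, -1+-2=-3, -11+-2=-13, -15+-2=-17 -> [-7, -3, -13, -17] (max |s|=17)
Overall max amplitude: 17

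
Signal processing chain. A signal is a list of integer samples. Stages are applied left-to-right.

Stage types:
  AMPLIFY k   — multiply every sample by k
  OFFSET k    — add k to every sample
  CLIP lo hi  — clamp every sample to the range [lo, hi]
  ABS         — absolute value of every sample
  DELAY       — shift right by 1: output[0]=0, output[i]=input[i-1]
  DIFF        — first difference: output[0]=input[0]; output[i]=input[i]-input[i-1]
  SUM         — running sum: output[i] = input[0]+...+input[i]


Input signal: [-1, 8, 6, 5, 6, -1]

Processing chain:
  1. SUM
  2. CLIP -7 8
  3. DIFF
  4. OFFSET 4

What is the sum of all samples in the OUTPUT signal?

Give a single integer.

Answer: 32

Derivation:
Input: [-1, 8, 6, 5, 6, -1]
Stage 1 (SUM): sum[0..0]=-1, sum[0..1]=7, sum[0..2]=13, sum[0..3]=18, sum[0..4]=24, sum[0..5]=23 -> [-1, 7, 13, 18, 24, 23]
Stage 2 (CLIP -7 8): clip(-1,-7,8)=-1, clip(7,-7,8)=7, clip(13,-7,8)=8, clip(18,-7,8)=8, clip(24,-7,8)=8, clip(23,-7,8)=8 -> [-1, 7, 8, 8, 8, 8]
Stage 3 (DIFF): s[0]=-1, 7--1=8, 8-7=1, 8-8=0, 8-8=0, 8-8=0 -> [-1, 8, 1, 0, 0, 0]
Stage 4 (OFFSET 4): -1+4=3, 8+4=12, 1+4=5, 0+4=4, 0+4=4, 0+4=4 -> [3, 12, 5, 4, 4, 4]
Output sum: 32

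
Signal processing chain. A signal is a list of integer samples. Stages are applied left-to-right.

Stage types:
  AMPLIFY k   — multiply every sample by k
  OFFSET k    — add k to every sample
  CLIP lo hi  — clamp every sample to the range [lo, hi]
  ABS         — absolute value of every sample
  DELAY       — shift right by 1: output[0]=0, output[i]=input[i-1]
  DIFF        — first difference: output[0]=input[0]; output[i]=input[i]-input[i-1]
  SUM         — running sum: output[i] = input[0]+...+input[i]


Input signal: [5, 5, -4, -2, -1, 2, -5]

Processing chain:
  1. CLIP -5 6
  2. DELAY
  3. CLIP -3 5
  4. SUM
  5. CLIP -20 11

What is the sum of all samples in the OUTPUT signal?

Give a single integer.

Input: [5, 5, -4, -2, -1, 2, -5]
Stage 1 (CLIP -5 6): clip(5,-5,6)=5, clip(5,-5,6)=5, clip(-4,-5,6)=-4, clip(-2,-5,6)=-2, clip(-1,-5,6)=-1, clip(2,-5,6)=2, clip(-5,-5,6)=-5 -> [5, 5, -4, -2, -1, 2, -5]
Stage 2 (DELAY): [0, 5, 5, -4, -2, -1, 2] = [0, 5, 5, -4, -2, -1, 2] -> [0, 5, 5, -4, -2, -1, 2]
Stage 3 (CLIP -3 5): clip(0,-3,5)=0, clip(5,-3,5)=5, clip(5,-3,5)=5, clip(-4,-3,5)=-3, clip(-2,-3,5)=-2, clip(-1,-3,5)=-1, clip(2,-3,5)=2 -> [0, 5, 5, -3, -2, -1, 2]
Stage 4 (SUM): sum[0..0]=0, sum[0..1]=5, sum[0..2]=10, sum[0..3]=7, sum[0..4]=5, sum[0..5]=4, sum[0..6]=6 -> [0, 5, 10, 7, 5, 4, 6]
Stage 5 (CLIP -20 11): clip(0,-20,11)=0, clip(5,-20,11)=5, clip(10,-20,11)=10, clip(7,-20,11)=7, clip(5,-20,11)=5, clip(4,-20,11)=4, clip(6,-20,11)=6 -> [0, 5, 10, 7, 5, 4, 6]
Output sum: 37

Answer: 37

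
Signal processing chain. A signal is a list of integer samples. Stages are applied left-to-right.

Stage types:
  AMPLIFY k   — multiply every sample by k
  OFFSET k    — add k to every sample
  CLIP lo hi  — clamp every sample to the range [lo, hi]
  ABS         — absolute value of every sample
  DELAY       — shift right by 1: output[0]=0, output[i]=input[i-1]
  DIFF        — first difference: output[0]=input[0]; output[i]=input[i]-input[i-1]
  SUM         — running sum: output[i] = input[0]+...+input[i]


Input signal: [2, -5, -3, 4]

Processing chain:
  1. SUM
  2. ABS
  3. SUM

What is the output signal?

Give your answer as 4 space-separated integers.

Answer: 2 5 11 13

Derivation:
Input: [2, -5, -3, 4]
Stage 1 (SUM): sum[0..0]=2, sum[0..1]=-3, sum[0..2]=-6, sum[0..3]=-2 -> [2, -3, -6, -2]
Stage 2 (ABS): |2|=2, |-3|=3, |-6|=6, |-2|=2 -> [2, 3, 6, 2]
Stage 3 (SUM): sum[0..0]=2, sum[0..1]=5, sum[0..2]=11, sum[0..3]=13 -> [2, 5, 11, 13]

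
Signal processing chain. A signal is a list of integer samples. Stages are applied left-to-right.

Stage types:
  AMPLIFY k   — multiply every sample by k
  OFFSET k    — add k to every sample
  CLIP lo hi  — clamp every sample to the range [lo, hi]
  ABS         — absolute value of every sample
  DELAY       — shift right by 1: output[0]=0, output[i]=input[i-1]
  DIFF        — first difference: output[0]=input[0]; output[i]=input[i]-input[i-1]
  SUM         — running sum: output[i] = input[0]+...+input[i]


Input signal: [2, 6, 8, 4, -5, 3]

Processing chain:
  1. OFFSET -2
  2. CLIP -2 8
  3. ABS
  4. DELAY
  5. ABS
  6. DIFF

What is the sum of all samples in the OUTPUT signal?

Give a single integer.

Answer: 2

Derivation:
Input: [2, 6, 8, 4, -5, 3]
Stage 1 (OFFSET -2): 2+-2=0, 6+-2=4, 8+-2=6, 4+-2=2, -5+-2=-7, 3+-2=1 -> [0, 4, 6, 2, -7, 1]
Stage 2 (CLIP -2 8): clip(0,-2,8)=0, clip(4,-2,8)=4, clip(6,-2,8)=6, clip(2,-2,8)=2, clip(-7,-2,8)=-2, clip(1,-2,8)=1 -> [0, 4, 6, 2, -2, 1]
Stage 3 (ABS): |0|=0, |4|=4, |6|=6, |2|=2, |-2|=2, |1|=1 -> [0, 4, 6, 2, 2, 1]
Stage 4 (DELAY): [0, 0, 4, 6, 2, 2] = [0, 0, 4, 6, 2, 2] -> [0, 0, 4, 6, 2, 2]
Stage 5 (ABS): |0|=0, |0|=0, |4|=4, |6|=6, |2|=2, |2|=2 -> [0, 0, 4, 6, 2, 2]
Stage 6 (DIFF): s[0]=0, 0-0=0, 4-0=4, 6-4=2, 2-6=-4, 2-2=0 -> [0, 0, 4, 2, -4, 0]
Output sum: 2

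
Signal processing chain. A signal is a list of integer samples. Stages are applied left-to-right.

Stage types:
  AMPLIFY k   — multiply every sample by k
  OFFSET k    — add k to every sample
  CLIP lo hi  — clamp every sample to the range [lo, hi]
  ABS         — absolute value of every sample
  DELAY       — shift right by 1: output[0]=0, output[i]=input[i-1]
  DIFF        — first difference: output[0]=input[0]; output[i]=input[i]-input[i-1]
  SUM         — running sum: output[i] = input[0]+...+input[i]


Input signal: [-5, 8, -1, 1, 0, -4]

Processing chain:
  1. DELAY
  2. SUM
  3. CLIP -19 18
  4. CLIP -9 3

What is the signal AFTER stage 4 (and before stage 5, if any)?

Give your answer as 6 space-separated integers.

Answer: 0 -5 3 2 3 3

Derivation:
Input: [-5, 8, -1, 1, 0, -4]
Stage 1 (DELAY): [0, -5, 8, -1, 1, 0] = [0, -5, 8, -1, 1, 0] -> [0, -5, 8, -1, 1, 0]
Stage 2 (SUM): sum[0..0]=0, sum[0..1]=-5, sum[0..2]=3, sum[0..3]=2, sum[0..4]=3, sum[0..5]=3 -> [0, -5, 3, 2, 3, 3]
Stage 3 (CLIP -19 18): clip(0,-19,18)=0, clip(-5,-19,18)=-5, clip(3,-19,18)=3, clip(2,-19,18)=2, clip(3,-19,18)=3, clip(3,-19,18)=3 -> [0, -5, 3, 2, 3, 3]
Stage 4 (CLIP -9 3): clip(0,-9,3)=0, clip(-5,-9,3)=-5, clip(3,-9,3)=3, clip(2,-9,3)=2, clip(3,-9,3)=3, clip(3,-9,3)=3 -> [0, -5, 3, 2, 3, 3]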